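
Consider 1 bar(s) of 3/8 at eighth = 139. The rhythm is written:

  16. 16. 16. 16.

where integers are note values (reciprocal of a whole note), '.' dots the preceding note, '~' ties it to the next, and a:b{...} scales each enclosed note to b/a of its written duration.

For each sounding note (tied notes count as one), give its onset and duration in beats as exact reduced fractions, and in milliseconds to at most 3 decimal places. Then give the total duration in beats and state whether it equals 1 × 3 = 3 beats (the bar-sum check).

1) 0.0ms=0b +323.741ms=3/4b
2) 323.741ms=3/4b +323.741ms=3/4b
3) 647.482ms=3/2b +323.741ms=3/4b
4) 971.223ms=9/4b +323.741ms=3/4b
Σ=3b of 3 (139bpm 3/8) — PASS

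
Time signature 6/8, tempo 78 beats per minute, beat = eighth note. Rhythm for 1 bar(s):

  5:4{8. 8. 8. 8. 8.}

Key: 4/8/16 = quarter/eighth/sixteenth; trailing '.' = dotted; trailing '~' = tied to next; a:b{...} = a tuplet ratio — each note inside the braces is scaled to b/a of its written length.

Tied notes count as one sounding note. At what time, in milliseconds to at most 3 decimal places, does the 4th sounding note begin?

note 4 onset = 18/5b = 2769.231ms

1. 0.0ms @ 0 + 923.077ms (6/5)
2. 923.077ms @ 6/5 + 923.077ms (6/5)
3. 1846.154ms @ 12/5 + 923.077ms (6/5)
4. 2769.231ms @ 18/5 + 923.077ms (6/5)
5. 3692.308ms @ 24/5 + 923.077ms (6/5)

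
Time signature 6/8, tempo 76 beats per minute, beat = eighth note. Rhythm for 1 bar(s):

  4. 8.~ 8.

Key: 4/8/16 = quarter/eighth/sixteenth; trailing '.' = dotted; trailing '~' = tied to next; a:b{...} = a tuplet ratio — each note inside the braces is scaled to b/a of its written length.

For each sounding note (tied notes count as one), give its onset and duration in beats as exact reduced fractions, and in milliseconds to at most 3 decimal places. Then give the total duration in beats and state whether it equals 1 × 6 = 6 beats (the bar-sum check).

1) 0.0ms=0b +2368.421ms=3b
2) 2368.421ms=3b +2368.421ms=3b
Σ=6b of 6 (76bpm 6/8) — PASS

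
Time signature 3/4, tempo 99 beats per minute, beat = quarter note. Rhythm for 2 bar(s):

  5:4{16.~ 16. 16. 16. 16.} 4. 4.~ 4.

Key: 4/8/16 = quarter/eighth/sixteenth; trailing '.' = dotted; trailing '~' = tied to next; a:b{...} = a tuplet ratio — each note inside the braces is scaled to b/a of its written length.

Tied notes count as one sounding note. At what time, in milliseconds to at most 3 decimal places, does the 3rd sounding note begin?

note 3 onset = 9/10b = 545.455ms

1. 0.0ms @ 0 + 363.636ms (3/5)
2. 363.636ms @ 3/5 + 181.818ms (3/10)
3. 545.455ms @ 9/10 + 181.818ms (3/10)
4. 727.273ms @ 6/5 + 181.818ms (3/10)
5. 909.091ms @ 3/2 + 909.091ms (3/2)
6. 1818.182ms @ 3 + 1818.182ms (3)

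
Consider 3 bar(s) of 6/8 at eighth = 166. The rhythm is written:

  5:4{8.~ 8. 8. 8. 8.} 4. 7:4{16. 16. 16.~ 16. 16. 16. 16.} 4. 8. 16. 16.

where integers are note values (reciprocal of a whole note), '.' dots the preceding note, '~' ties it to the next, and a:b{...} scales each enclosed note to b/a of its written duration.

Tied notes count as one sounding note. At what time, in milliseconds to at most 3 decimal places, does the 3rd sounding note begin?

1. 0.0ms @ 0 + 867.47ms (12/5)
2. 867.47ms @ 12/5 + 433.735ms (6/5)
3. 1301.205ms @ 18/5 + 433.735ms (6/5)
4. 1734.94ms @ 24/5 + 433.735ms (6/5)
5. 2168.675ms @ 6 + 1084.337ms (3)
6. 3253.012ms @ 9 + 154.905ms (3/7)
7. 3407.917ms @ 66/7 + 154.905ms (3/7)
8. 3562.823ms @ 69/7 + 309.811ms (6/7)
9. 3872.633ms @ 75/7 + 154.905ms (3/7)
10. 4027.539ms @ 78/7 + 154.905ms (3/7)
11. 4182.444ms @ 81/7 + 154.905ms (3/7)
12. 4337.349ms @ 12 + 1084.337ms (3)
13. 5421.687ms @ 15 + 542.169ms (3/2)
14. 5963.855ms @ 33/2 + 271.084ms (3/4)
15. 6234.94ms @ 69/4 + 271.084ms (3/4)

note 3 onset = 18/5b = 1301.205ms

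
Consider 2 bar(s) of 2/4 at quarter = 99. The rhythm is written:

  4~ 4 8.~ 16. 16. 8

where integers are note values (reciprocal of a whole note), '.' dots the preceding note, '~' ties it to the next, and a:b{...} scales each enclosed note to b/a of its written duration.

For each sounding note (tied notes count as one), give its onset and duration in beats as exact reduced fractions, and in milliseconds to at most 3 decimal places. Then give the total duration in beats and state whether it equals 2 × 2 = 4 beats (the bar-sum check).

1) 0.0ms=0b +1212.121ms=2b
2) 1212.121ms=2b +681.818ms=9/8b
3) 1893.939ms=25/8b +227.273ms=3/8b
4) 2121.212ms=7/2b +303.03ms=1/2b
Σ=4b of 4 (99bpm 2/4) — PASS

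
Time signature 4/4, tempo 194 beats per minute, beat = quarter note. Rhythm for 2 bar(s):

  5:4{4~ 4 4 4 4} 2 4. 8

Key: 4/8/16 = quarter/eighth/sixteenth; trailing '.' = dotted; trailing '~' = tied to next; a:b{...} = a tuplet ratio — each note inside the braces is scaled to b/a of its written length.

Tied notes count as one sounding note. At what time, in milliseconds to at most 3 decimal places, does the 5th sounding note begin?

note 5 onset = 4b = 1237.113ms

1. 0.0ms @ 0 + 494.845ms (8/5)
2. 494.845ms @ 8/5 + 247.423ms (4/5)
3. 742.268ms @ 12/5 + 247.423ms (4/5)
4. 989.691ms @ 16/5 + 247.423ms (4/5)
5. 1237.113ms @ 4 + 618.557ms (2)
6. 1855.67ms @ 6 + 463.918ms (3/2)
7. 2319.588ms @ 15/2 + 154.639ms (1/2)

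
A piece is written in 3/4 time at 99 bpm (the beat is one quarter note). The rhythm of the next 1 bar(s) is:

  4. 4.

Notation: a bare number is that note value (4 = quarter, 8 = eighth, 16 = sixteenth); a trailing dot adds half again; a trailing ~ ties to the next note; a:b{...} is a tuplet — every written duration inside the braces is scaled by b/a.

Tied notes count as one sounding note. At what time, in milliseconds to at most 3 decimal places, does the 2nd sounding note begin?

1. 0.0ms @ 0 + 909.091ms (3/2)
2. 909.091ms @ 3/2 + 909.091ms (3/2)

note 2 onset = 3/2b = 909.091ms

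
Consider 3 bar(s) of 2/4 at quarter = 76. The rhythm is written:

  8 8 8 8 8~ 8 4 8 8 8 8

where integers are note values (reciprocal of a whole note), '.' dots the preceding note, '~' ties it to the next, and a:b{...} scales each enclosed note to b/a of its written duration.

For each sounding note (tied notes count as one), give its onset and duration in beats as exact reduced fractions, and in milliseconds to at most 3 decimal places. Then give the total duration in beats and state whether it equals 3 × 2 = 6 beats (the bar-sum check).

1) 0.0ms=0b +394.737ms=1/2b
2) 394.737ms=1/2b +394.737ms=1/2b
3) 789.474ms=1b +394.737ms=1/2b
4) 1184.211ms=3/2b +394.737ms=1/2b
5) 1578.947ms=2b +789.474ms=1b
6) 2368.421ms=3b +789.474ms=1b
7) 3157.895ms=4b +394.737ms=1/2b
8) 3552.632ms=9/2b +394.737ms=1/2b
9) 3947.368ms=5b +394.737ms=1/2b
10) 4342.105ms=11/2b +394.737ms=1/2b
Σ=6b of 6 (76bpm 2/4) — PASS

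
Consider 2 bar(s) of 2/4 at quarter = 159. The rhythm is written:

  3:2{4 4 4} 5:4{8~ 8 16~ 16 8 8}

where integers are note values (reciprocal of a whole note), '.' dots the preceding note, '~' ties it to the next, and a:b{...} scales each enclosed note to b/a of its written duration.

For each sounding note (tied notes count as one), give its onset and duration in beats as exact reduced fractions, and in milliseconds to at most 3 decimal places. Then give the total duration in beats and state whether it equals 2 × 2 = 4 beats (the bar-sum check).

1) 0.0ms=0b +251.572ms=2/3b
2) 251.572ms=2/3b +251.572ms=2/3b
3) 503.145ms=4/3b +251.572ms=2/3b
4) 754.717ms=2b +301.887ms=4/5b
5) 1056.604ms=14/5b +150.943ms=2/5b
6) 1207.547ms=16/5b +150.943ms=2/5b
7) 1358.491ms=18/5b +150.943ms=2/5b
Σ=4b of 4 (159bpm 2/4) — PASS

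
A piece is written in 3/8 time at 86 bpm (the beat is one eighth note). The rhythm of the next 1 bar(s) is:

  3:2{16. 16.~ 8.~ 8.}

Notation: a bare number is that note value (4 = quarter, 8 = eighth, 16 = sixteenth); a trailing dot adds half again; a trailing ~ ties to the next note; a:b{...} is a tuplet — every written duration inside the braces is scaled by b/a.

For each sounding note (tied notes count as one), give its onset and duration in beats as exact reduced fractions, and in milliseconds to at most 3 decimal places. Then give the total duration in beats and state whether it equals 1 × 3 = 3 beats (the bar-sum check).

1) 0.0ms=0b +348.837ms=1/2b
2) 348.837ms=1/2b +1744.186ms=5/2b
Σ=3b of 3 (86bpm 3/8) — PASS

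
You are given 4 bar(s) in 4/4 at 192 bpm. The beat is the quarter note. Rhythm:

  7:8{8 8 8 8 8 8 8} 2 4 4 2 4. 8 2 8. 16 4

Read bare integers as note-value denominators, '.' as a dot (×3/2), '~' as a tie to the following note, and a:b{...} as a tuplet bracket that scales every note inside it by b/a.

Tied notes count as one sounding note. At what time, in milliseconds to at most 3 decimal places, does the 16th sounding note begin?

note 16 onset = 59/4b = 4609.375ms

1. 0.0ms @ 0 + 178.571ms (4/7)
2. 178.571ms @ 4/7 + 178.571ms (4/7)
3. 357.143ms @ 8/7 + 178.571ms (4/7)
4. 535.714ms @ 12/7 + 178.571ms (4/7)
5. 714.286ms @ 16/7 + 178.571ms (4/7)
6. 892.857ms @ 20/7 + 178.571ms (4/7)
7. 1071.429ms @ 24/7 + 178.571ms (4/7)
8. 1250.0ms @ 4 + 625.0ms (2)
9. 1875.0ms @ 6 + 312.5ms (1)
10. 2187.5ms @ 7 + 312.5ms (1)
11. 2500.0ms @ 8 + 625.0ms (2)
12. 3125.0ms @ 10 + 468.75ms (3/2)
13. 3593.75ms @ 23/2 + 156.25ms (1/2)
14. 3750.0ms @ 12 + 625.0ms (2)
15. 4375.0ms @ 14 + 234.375ms (3/4)
16. 4609.375ms @ 59/4 + 78.125ms (1/4)
17. 4687.5ms @ 15 + 312.5ms (1)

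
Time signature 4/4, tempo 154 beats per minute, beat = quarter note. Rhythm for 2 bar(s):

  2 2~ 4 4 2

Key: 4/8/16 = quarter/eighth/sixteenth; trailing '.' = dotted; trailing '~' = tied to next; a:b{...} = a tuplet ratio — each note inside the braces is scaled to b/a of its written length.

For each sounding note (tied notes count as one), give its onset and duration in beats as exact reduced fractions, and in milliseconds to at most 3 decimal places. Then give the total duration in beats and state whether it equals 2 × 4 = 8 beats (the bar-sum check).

1) 0.0ms=0b +779.221ms=2b
2) 779.221ms=2b +1168.831ms=3b
3) 1948.052ms=5b +389.61ms=1b
4) 2337.662ms=6b +779.221ms=2b
Σ=8b of 8 (154bpm 4/4) — PASS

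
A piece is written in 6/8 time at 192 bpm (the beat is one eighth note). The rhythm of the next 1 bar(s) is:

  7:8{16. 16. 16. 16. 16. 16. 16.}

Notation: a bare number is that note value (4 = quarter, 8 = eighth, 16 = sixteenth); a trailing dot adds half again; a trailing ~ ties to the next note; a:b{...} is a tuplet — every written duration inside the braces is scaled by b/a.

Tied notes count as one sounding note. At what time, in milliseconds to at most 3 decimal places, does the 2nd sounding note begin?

note 2 onset = 6/7b = 267.857ms

1. 0.0ms @ 0 + 267.857ms (6/7)
2. 267.857ms @ 6/7 + 267.857ms (6/7)
3. 535.714ms @ 12/7 + 267.857ms (6/7)
4. 803.571ms @ 18/7 + 267.857ms (6/7)
5. 1071.429ms @ 24/7 + 267.857ms (6/7)
6. 1339.286ms @ 30/7 + 267.857ms (6/7)
7. 1607.143ms @ 36/7 + 267.857ms (6/7)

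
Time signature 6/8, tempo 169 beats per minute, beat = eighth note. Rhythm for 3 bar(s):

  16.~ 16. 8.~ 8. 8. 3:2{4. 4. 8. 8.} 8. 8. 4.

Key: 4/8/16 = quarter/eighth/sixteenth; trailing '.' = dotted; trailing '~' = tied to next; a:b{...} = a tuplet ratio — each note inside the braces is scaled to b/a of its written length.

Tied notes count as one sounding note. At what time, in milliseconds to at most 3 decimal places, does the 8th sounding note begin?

1. 0.0ms @ 0 + 532.544ms (3/2)
2. 532.544ms @ 3/2 + 1065.089ms (3)
3. 1597.633ms @ 9/2 + 532.544ms (3/2)
4. 2130.178ms @ 6 + 710.059ms (2)
5. 2840.237ms @ 8 + 710.059ms (2)
6. 3550.296ms @ 10 + 355.03ms (1)
7. 3905.325ms @ 11 + 355.03ms (1)
8. 4260.355ms @ 12 + 532.544ms (3/2)
9. 4792.899ms @ 27/2 + 532.544ms (3/2)
10. 5325.444ms @ 15 + 1065.089ms (3)

note 8 onset = 12b = 4260.355ms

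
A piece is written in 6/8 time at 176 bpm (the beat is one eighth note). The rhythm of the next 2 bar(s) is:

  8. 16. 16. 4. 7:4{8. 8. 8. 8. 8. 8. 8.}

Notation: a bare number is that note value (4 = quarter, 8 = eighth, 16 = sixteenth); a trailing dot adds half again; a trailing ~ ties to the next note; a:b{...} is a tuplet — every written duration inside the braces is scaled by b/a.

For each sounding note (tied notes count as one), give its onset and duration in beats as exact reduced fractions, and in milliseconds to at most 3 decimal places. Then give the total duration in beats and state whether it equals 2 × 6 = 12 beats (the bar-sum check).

1) 0.0ms=0b +511.364ms=3/2b
2) 511.364ms=3/2b +255.682ms=3/4b
3) 767.045ms=9/4b +255.682ms=3/4b
4) 1022.727ms=3b +1022.727ms=3b
5) 2045.455ms=6b +292.208ms=6/7b
6) 2337.662ms=48/7b +292.208ms=6/7b
7) 2629.87ms=54/7b +292.208ms=6/7b
8) 2922.078ms=60/7b +292.208ms=6/7b
9) 3214.286ms=66/7b +292.208ms=6/7b
10) 3506.494ms=72/7b +292.208ms=6/7b
11) 3798.701ms=78/7b +292.208ms=6/7b
Σ=12b of 12 (176bpm 6/8) — PASS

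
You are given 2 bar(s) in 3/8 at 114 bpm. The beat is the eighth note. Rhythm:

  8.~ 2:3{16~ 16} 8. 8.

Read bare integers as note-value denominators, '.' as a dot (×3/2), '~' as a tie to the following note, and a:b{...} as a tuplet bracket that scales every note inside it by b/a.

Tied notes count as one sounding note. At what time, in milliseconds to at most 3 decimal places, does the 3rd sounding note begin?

note 3 onset = 9/2b = 2368.421ms

1. 0.0ms @ 0 + 1578.947ms (3)
2. 1578.947ms @ 3 + 789.474ms (3/2)
3. 2368.421ms @ 9/2 + 789.474ms (3/2)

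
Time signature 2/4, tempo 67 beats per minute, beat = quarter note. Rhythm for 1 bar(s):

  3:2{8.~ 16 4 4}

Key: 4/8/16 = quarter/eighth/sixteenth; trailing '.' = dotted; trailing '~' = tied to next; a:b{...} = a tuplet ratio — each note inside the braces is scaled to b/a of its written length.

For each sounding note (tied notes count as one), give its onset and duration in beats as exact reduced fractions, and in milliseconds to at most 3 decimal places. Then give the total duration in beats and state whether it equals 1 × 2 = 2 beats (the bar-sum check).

1) 0.0ms=0b +597.015ms=2/3b
2) 597.015ms=2/3b +597.015ms=2/3b
3) 1194.03ms=4/3b +597.015ms=2/3b
Σ=2b of 2 (67bpm 2/4) — PASS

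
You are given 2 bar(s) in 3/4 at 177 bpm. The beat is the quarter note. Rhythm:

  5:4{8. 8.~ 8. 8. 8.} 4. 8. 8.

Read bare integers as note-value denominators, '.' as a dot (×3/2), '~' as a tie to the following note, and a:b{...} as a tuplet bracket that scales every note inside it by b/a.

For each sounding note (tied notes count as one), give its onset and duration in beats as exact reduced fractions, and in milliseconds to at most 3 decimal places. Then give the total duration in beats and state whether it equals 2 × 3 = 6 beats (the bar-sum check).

1) 0.0ms=0b +203.39ms=3/5b
2) 203.39ms=3/5b +406.78ms=6/5b
3) 610.169ms=9/5b +203.39ms=3/5b
4) 813.559ms=12/5b +203.39ms=3/5b
5) 1016.949ms=3b +508.475ms=3/2b
6) 1525.424ms=9/2b +254.237ms=3/4b
7) 1779.661ms=21/4b +254.237ms=3/4b
Σ=6b of 6 (177bpm 3/4) — PASS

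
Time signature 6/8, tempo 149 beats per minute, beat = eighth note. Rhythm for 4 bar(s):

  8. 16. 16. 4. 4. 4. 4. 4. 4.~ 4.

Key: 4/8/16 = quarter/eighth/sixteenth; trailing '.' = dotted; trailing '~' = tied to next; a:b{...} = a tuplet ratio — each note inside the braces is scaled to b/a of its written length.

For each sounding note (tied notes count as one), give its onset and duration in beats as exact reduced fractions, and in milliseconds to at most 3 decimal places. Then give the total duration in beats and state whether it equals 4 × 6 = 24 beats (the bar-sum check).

1) 0.0ms=0b +604.027ms=3/2b
2) 604.027ms=3/2b +302.013ms=3/4b
3) 906.04ms=9/4b +302.013ms=3/4b
4) 1208.054ms=3b +1208.054ms=3b
5) 2416.107ms=6b +1208.054ms=3b
6) 3624.161ms=9b +1208.054ms=3b
7) 4832.215ms=12b +1208.054ms=3b
8) 6040.268ms=15b +1208.054ms=3b
9) 7248.322ms=18b +2416.107ms=6b
Σ=24b of 24 (149bpm 6/8) — PASS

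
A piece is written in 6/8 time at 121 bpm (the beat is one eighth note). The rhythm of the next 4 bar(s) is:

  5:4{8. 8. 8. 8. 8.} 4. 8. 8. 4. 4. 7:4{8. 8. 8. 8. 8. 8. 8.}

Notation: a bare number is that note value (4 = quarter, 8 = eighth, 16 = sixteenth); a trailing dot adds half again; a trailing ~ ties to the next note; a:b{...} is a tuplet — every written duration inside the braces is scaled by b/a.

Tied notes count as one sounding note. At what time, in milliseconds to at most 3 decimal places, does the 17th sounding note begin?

1. 0.0ms @ 0 + 595.041ms (6/5)
2. 595.041ms @ 6/5 + 595.041ms (6/5)
3. 1190.083ms @ 12/5 + 595.041ms (6/5)
4. 1785.124ms @ 18/5 + 595.041ms (6/5)
5. 2380.165ms @ 24/5 + 595.041ms (6/5)
6. 2975.207ms @ 6 + 1487.603ms (3)
7. 4462.81ms @ 9 + 743.802ms (3/2)
8. 5206.612ms @ 21/2 + 743.802ms (3/2)
9. 5950.413ms @ 12 + 1487.603ms (3)
10. 7438.017ms @ 15 + 1487.603ms (3)
11. 8925.62ms @ 18 + 425.03ms (6/7)
12. 9350.649ms @ 132/7 + 425.03ms (6/7)
13. 9775.679ms @ 138/7 + 425.03ms (6/7)
14. 10200.708ms @ 144/7 + 425.03ms (6/7)
15. 10625.738ms @ 150/7 + 425.03ms (6/7)
16. 11050.767ms @ 156/7 + 425.03ms (6/7)
17. 11475.797ms @ 162/7 + 425.03ms (6/7)

note 17 onset = 162/7b = 11475.797ms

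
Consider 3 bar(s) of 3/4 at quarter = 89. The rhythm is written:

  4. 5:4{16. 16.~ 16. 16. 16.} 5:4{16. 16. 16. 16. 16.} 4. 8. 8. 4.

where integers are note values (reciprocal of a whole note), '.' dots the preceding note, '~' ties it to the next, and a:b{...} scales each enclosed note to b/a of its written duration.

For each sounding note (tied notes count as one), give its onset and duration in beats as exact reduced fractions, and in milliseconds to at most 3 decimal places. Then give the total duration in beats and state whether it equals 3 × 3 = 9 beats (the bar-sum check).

1) 0.0ms=0b +1011.236ms=3/2b
2) 1011.236ms=3/2b +202.247ms=3/10b
3) 1213.483ms=9/5b +404.494ms=3/5b
4) 1617.978ms=12/5b +202.247ms=3/10b
5) 1820.225ms=27/10b +202.247ms=3/10b
6) 2022.472ms=3b +202.247ms=3/10b
7) 2224.719ms=33/10b +202.247ms=3/10b
8) 2426.966ms=18/5b +202.247ms=3/10b
9) 2629.213ms=39/10b +202.247ms=3/10b
10) 2831.461ms=21/5b +202.247ms=3/10b
11) 3033.708ms=9/2b +1011.236ms=3/2b
12) 4044.944ms=6b +505.618ms=3/4b
13) 4550.562ms=27/4b +505.618ms=3/4b
14) 5056.18ms=15/2b +1011.236ms=3/2b
Σ=9b of 9 (89bpm 3/4) — PASS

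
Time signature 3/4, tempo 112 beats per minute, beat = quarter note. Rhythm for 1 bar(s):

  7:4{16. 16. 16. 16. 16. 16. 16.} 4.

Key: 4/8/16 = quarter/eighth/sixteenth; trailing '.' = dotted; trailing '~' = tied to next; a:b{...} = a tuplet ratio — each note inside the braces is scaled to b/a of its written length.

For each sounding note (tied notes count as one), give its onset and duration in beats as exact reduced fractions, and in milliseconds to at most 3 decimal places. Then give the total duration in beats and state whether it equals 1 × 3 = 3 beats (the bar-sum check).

1) 0.0ms=0b +114.796ms=3/14b
2) 114.796ms=3/14b +114.796ms=3/14b
3) 229.592ms=3/7b +114.796ms=3/14b
4) 344.388ms=9/14b +114.796ms=3/14b
5) 459.184ms=6/7b +114.796ms=3/14b
6) 573.98ms=15/14b +114.796ms=3/14b
7) 688.776ms=9/7b +114.796ms=3/14b
8) 803.571ms=3/2b +803.571ms=3/2b
Σ=3b of 3 (112bpm 3/4) — PASS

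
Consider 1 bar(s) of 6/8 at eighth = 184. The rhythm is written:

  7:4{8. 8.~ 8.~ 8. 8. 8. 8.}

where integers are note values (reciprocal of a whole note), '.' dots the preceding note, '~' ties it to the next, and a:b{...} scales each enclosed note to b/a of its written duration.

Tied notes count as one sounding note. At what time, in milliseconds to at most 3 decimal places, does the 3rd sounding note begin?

note 3 onset = 24/7b = 1118.012ms

1. 0.0ms @ 0 + 279.503ms (6/7)
2. 279.503ms @ 6/7 + 838.509ms (18/7)
3. 1118.012ms @ 24/7 + 279.503ms (6/7)
4. 1397.516ms @ 30/7 + 279.503ms (6/7)
5. 1677.019ms @ 36/7 + 279.503ms (6/7)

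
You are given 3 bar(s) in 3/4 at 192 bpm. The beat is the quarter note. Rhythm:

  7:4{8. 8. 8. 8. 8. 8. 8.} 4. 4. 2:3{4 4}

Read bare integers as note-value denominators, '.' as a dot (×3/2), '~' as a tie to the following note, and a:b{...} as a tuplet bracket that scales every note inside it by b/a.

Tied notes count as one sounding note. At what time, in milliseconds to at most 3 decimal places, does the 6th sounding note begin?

note 6 onset = 15/7b = 669.643ms

1. 0.0ms @ 0 + 133.929ms (3/7)
2. 133.929ms @ 3/7 + 133.929ms (3/7)
3. 267.857ms @ 6/7 + 133.929ms (3/7)
4. 401.786ms @ 9/7 + 133.929ms (3/7)
5. 535.714ms @ 12/7 + 133.929ms (3/7)
6. 669.643ms @ 15/7 + 133.929ms (3/7)
7. 803.571ms @ 18/7 + 133.929ms (3/7)
8. 937.5ms @ 3 + 468.75ms (3/2)
9. 1406.25ms @ 9/2 + 468.75ms (3/2)
10. 1875.0ms @ 6 + 468.75ms (3/2)
11. 2343.75ms @ 15/2 + 468.75ms (3/2)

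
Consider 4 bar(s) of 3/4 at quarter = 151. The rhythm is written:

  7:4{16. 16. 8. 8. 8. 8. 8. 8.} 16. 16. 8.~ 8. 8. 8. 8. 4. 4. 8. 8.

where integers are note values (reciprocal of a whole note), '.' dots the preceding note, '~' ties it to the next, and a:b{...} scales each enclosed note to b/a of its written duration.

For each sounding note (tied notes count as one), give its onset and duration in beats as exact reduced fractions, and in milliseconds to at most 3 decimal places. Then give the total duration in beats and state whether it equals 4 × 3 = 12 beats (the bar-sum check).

1) 0.0ms=0b +85.147ms=3/14b
2) 85.147ms=3/14b +85.147ms=3/14b
3) 170.293ms=3/7b +170.293ms=3/7b
4) 340.587ms=6/7b +170.293ms=3/7b
5) 510.88ms=9/7b +170.293ms=3/7b
6) 681.173ms=12/7b +170.293ms=3/7b
7) 851.466ms=15/7b +170.293ms=3/7b
8) 1021.76ms=18/7b +170.293ms=3/7b
9) 1192.053ms=3b +149.007ms=3/8b
10) 1341.06ms=27/8b +149.007ms=3/8b
11) 1490.066ms=15/4b +596.026ms=3/2b
12) 2086.093ms=21/4b +298.013ms=3/4b
13) 2384.106ms=6b +298.013ms=3/4b
14) 2682.119ms=27/4b +298.013ms=3/4b
15) 2980.132ms=15/2b +596.026ms=3/2b
16) 3576.159ms=9b +596.026ms=3/2b
17) 4172.185ms=21/2b +298.013ms=3/4b
18) 4470.199ms=45/4b +298.013ms=3/4b
Σ=12b of 12 (151bpm 3/4) — PASS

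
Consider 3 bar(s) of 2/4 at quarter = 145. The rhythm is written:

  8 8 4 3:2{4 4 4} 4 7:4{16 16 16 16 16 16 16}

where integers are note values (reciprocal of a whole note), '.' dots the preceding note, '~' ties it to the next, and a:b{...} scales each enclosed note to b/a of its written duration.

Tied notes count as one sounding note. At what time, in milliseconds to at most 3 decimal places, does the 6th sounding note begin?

1. 0.0ms @ 0 + 206.897ms (1/2)
2. 206.897ms @ 1/2 + 206.897ms (1/2)
3. 413.793ms @ 1 + 413.793ms (1)
4. 827.586ms @ 2 + 275.862ms (2/3)
5. 1103.448ms @ 8/3 + 275.862ms (2/3)
6. 1379.31ms @ 10/3 + 275.862ms (2/3)
7. 1655.172ms @ 4 + 413.793ms (1)
8. 2068.966ms @ 5 + 59.113ms (1/7)
9. 2128.079ms @ 36/7 + 59.113ms (1/7)
10. 2187.192ms @ 37/7 + 59.113ms (1/7)
11. 2246.305ms @ 38/7 + 59.113ms (1/7)
12. 2305.419ms @ 39/7 + 59.113ms (1/7)
13. 2364.532ms @ 40/7 + 59.113ms (1/7)
14. 2423.645ms @ 41/7 + 59.113ms (1/7)

note 6 onset = 10/3b = 1379.31ms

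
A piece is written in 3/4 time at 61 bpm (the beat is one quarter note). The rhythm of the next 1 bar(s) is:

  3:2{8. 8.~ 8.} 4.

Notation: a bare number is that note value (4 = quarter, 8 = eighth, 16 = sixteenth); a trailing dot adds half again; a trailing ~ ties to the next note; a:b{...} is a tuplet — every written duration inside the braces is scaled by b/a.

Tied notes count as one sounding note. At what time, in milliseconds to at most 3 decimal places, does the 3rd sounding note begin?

1. 0.0ms @ 0 + 491.803ms (1/2)
2. 491.803ms @ 1/2 + 983.607ms (1)
3. 1475.41ms @ 3/2 + 1475.41ms (3/2)

note 3 onset = 3/2b = 1475.41ms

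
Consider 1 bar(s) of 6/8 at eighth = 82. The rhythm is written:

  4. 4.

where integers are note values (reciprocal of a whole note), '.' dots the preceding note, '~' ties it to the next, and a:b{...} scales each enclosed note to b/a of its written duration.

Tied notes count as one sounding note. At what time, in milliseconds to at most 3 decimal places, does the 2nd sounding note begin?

1. 0.0ms @ 0 + 2195.122ms (3)
2. 2195.122ms @ 3 + 2195.122ms (3)

note 2 onset = 3b = 2195.122ms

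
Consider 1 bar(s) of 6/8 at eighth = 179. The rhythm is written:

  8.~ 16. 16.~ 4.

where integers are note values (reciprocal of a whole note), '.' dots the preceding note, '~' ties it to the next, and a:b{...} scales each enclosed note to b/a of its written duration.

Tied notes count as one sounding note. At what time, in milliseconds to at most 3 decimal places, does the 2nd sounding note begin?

note 2 onset = 9/4b = 754.19ms

1. 0.0ms @ 0 + 754.19ms (9/4)
2. 754.19ms @ 9/4 + 1256.983ms (15/4)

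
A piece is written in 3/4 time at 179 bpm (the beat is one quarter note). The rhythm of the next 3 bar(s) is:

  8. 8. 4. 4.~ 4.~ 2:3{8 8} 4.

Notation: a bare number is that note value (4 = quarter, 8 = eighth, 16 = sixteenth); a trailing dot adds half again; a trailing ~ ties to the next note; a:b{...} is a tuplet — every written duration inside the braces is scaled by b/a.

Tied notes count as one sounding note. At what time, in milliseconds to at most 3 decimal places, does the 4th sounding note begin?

note 4 onset = 3b = 1005.587ms

1. 0.0ms @ 0 + 251.397ms (3/4)
2. 251.397ms @ 3/4 + 251.397ms (3/4)
3. 502.793ms @ 3/2 + 502.793ms (3/2)
4. 1005.587ms @ 3 + 1256.983ms (15/4)
5. 2262.57ms @ 27/4 + 251.397ms (3/4)
6. 2513.966ms @ 15/2 + 502.793ms (3/2)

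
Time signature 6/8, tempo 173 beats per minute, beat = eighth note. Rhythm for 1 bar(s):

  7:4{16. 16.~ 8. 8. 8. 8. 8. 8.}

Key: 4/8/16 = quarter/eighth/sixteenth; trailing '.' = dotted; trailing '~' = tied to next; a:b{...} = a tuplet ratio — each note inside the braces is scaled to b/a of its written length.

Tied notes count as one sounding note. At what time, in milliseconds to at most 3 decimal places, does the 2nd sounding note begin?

1. 0.0ms @ 0 + 148.637ms (3/7)
2. 148.637ms @ 3/7 + 445.912ms (9/7)
3. 594.55ms @ 12/7 + 297.275ms (6/7)
4. 891.825ms @ 18/7 + 297.275ms (6/7)
5. 1189.1ms @ 24/7 + 297.275ms (6/7)
6. 1486.375ms @ 30/7 + 297.275ms (6/7)
7. 1783.65ms @ 36/7 + 297.275ms (6/7)

note 2 onset = 3/7b = 148.637ms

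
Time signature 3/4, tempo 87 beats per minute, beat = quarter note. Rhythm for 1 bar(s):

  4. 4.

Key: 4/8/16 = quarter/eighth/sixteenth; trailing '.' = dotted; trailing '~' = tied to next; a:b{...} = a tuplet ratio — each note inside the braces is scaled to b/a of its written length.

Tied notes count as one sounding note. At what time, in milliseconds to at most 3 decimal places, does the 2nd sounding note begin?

1. 0.0ms @ 0 + 1034.483ms (3/2)
2. 1034.483ms @ 3/2 + 1034.483ms (3/2)

note 2 onset = 3/2b = 1034.483ms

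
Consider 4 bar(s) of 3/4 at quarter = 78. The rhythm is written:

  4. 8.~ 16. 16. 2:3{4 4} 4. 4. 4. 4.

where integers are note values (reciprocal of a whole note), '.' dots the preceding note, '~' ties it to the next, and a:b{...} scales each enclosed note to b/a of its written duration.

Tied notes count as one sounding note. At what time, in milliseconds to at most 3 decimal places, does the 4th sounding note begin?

1. 0.0ms @ 0 + 1153.846ms (3/2)
2. 1153.846ms @ 3/2 + 865.385ms (9/8)
3. 2019.231ms @ 21/8 + 288.462ms (3/8)
4. 2307.692ms @ 3 + 1153.846ms (3/2)
5. 3461.538ms @ 9/2 + 1153.846ms (3/2)
6. 4615.385ms @ 6 + 1153.846ms (3/2)
7. 5769.231ms @ 15/2 + 1153.846ms (3/2)
8. 6923.077ms @ 9 + 1153.846ms (3/2)
9. 8076.923ms @ 21/2 + 1153.846ms (3/2)

note 4 onset = 3b = 2307.692ms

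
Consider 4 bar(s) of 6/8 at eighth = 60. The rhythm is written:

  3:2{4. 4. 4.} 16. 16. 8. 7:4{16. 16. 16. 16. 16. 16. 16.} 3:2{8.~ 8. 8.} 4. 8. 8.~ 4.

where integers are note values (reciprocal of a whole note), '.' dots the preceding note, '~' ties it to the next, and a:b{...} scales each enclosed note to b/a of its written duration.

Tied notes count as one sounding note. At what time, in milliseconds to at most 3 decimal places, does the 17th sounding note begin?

note 17 onset = 18b = 18000.0ms

1. 0.0ms @ 0 + 2000.0ms (2)
2. 2000.0ms @ 2 + 2000.0ms (2)
3. 4000.0ms @ 4 + 2000.0ms (2)
4. 6000.0ms @ 6 + 750.0ms (3/4)
5. 6750.0ms @ 27/4 + 750.0ms (3/4)
6. 7500.0ms @ 15/2 + 1500.0ms (3/2)
7. 9000.0ms @ 9 + 428.571ms (3/7)
8. 9428.571ms @ 66/7 + 428.571ms (3/7)
9. 9857.143ms @ 69/7 + 428.571ms (3/7)
10. 10285.714ms @ 72/7 + 428.571ms (3/7)
11. 10714.286ms @ 75/7 + 428.571ms (3/7)
12. 11142.857ms @ 78/7 + 428.571ms (3/7)
13. 11571.429ms @ 81/7 + 428.571ms (3/7)
14. 12000.0ms @ 12 + 2000.0ms (2)
15. 14000.0ms @ 14 + 1000.0ms (1)
16. 15000.0ms @ 15 + 3000.0ms (3)
17. 18000.0ms @ 18 + 1500.0ms (3/2)
18. 19500.0ms @ 39/2 + 4500.0ms (9/2)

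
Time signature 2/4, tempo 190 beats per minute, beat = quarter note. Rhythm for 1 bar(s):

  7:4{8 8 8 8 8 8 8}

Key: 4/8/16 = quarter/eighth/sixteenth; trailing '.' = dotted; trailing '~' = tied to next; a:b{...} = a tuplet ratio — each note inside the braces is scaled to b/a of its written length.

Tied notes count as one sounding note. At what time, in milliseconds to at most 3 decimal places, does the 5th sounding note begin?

1. 0.0ms @ 0 + 90.226ms (2/7)
2. 90.226ms @ 2/7 + 90.226ms (2/7)
3. 180.451ms @ 4/7 + 90.226ms (2/7)
4. 270.677ms @ 6/7 + 90.226ms (2/7)
5. 360.902ms @ 8/7 + 90.226ms (2/7)
6. 451.128ms @ 10/7 + 90.226ms (2/7)
7. 541.353ms @ 12/7 + 90.226ms (2/7)

note 5 onset = 8/7b = 360.902ms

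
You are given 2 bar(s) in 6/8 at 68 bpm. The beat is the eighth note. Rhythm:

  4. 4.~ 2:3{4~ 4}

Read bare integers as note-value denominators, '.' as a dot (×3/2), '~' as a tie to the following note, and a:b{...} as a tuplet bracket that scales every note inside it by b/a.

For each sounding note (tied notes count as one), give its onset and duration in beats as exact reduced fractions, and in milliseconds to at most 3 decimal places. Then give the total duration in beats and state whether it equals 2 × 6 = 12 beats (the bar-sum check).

1) 0.0ms=0b +2647.059ms=3b
2) 2647.059ms=3b +7941.176ms=9b
Σ=12b of 12 (68bpm 6/8) — PASS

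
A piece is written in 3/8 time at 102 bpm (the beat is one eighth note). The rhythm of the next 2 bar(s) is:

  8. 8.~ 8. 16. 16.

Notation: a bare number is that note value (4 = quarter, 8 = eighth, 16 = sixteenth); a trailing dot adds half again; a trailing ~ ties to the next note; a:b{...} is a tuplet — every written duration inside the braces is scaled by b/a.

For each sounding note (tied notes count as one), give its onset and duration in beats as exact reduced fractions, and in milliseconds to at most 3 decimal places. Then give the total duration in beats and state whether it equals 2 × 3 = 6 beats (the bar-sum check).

1) 0.0ms=0b +882.353ms=3/2b
2) 882.353ms=3/2b +1764.706ms=3b
3) 2647.059ms=9/2b +441.176ms=3/4b
4) 3088.235ms=21/4b +441.176ms=3/4b
Σ=6b of 6 (102bpm 3/8) — PASS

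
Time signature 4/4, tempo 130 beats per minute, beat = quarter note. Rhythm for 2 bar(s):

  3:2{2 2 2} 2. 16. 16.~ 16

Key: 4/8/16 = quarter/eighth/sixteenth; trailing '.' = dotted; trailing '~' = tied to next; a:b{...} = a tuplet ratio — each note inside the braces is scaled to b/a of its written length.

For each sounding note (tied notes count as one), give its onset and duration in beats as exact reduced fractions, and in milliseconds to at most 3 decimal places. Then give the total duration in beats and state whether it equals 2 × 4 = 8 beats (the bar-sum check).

1) 0.0ms=0b +615.385ms=4/3b
2) 615.385ms=4/3b +615.385ms=4/3b
3) 1230.769ms=8/3b +615.385ms=4/3b
4) 1846.154ms=4b +1384.615ms=3b
5) 3230.769ms=7b +173.077ms=3/8b
6) 3403.846ms=59/8b +288.462ms=5/8b
Σ=8b of 8 (130bpm 4/4) — PASS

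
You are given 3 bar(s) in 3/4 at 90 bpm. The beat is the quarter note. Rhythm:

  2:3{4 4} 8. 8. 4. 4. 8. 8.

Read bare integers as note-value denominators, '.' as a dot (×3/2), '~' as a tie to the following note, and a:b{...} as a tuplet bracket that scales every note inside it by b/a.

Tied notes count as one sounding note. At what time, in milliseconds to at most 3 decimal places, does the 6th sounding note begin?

note 6 onset = 6b = 4000.0ms

1. 0.0ms @ 0 + 1000.0ms (3/2)
2. 1000.0ms @ 3/2 + 1000.0ms (3/2)
3. 2000.0ms @ 3 + 500.0ms (3/4)
4. 2500.0ms @ 15/4 + 500.0ms (3/4)
5. 3000.0ms @ 9/2 + 1000.0ms (3/2)
6. 4000.0ms @ 6 + 1000.0ms (3/2)
7. 5000.0ms @ 15/2 + 500.0ms (3/4)
8. 5500.0ms @ 33/4 + 500.0ms (3/4)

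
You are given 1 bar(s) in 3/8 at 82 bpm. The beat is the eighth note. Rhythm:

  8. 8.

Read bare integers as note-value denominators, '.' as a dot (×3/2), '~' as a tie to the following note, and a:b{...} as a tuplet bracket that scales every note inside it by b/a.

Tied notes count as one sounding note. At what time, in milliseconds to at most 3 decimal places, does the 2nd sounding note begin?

note 2 onset = 3/2b = 1097.561ms

1. 0.0ms @ 0 + 1097.561ms (3/2)
2. 1097.561ms @ 3/2 + 1097.561ms (3/2)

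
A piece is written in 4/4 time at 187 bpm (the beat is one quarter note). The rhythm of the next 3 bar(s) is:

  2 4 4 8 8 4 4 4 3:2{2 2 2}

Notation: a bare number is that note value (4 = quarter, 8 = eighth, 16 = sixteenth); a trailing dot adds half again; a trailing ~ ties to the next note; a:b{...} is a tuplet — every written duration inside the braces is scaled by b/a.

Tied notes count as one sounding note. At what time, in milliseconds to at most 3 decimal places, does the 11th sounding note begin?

1. 0.0ms @ 0 + 641.711ms (2)
2. 641.711ms @ 2 + 320.856ms (1)
3. 962.567ms @ 3 + 320.856ms (1)
4. 1283.422ms @ 4 + 160.428ms (1/2)
5. 1443.85ms @ 9/2 + 160.428ms (1/2)
6. 1604.278ms @ 5 + 320.856ms (1)
7. 1925.134ms @ 6 + 320.856ms (1)
8. 2245.989ms @ 7 + 320.856ms (1)
9. 2566.845ms @ 8 + 427.807ms (4/3)
10. 2994.652ms @ 28/3 + 427.807ms (4/3)
11. 3422.46ms @ 32/3 + 427.807ms (4/3)

note 11 onset = 32/3b = 3422.46ms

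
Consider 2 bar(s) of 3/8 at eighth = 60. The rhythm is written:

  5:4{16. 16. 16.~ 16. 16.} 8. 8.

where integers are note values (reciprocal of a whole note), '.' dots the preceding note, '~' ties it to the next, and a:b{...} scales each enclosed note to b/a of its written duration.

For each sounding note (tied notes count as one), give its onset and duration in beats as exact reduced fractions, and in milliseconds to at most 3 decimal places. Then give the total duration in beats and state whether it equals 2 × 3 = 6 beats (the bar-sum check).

1) 0.0ms=0b +600.0ms=3/5b
2) 600.0ms=3/5b +600.0ms=3/5b
3) 1200.0ms=6/5b +1200.0ms=6/5b
4) 2400.0ms=12/5b +600.0ms=3/5b
5) 3000.0ms=3b +1500.0ms=3/2b
6) 4500.0ms=9/2b +1500.0ms=3/2b
Σ=6b of 6 (60bpm 3/8) — PASS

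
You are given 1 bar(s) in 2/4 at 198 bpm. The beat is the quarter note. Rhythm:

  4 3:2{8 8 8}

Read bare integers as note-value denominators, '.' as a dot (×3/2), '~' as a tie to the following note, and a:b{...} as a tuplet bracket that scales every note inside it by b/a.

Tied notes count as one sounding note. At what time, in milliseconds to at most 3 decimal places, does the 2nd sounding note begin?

note 2 onset = 1b = 303.03ms

1. 0.0ms @ 0 + 303.03ms (1)
2. 303.03ms @ 1 + 101.01ms (1/3)
3. 404.04ms @ 4/3 + 101.01ms (1/3)
4. 505.051ms @ 5/3 + 101.01ms (1/3)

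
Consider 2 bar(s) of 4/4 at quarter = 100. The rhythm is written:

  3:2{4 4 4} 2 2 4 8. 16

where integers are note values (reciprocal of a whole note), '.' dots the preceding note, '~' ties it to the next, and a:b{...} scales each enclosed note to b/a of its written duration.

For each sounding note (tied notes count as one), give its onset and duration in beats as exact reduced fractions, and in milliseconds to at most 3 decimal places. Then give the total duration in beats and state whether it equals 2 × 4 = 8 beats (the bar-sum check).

1) 0.0ms=0b +400.0ms=2/3b
2) 400.0ms=2/3b +400.0ms=2/3b
3) 800.0ms=4/3b +400.0ms=2/3b
4) 1200.0ms=2b +1200.0ms=2b
5) 2400.0ms=4b +1200.0ms=2b
6) 3600.0ms=6b +600.0ms=1b
7) 4200.0ms=7b +450.0ms=3/4b
8) 4650.0ms=31/4b +150.0ms=1/4b
Σ=8b of 8 (100bpm 4/4) — PASS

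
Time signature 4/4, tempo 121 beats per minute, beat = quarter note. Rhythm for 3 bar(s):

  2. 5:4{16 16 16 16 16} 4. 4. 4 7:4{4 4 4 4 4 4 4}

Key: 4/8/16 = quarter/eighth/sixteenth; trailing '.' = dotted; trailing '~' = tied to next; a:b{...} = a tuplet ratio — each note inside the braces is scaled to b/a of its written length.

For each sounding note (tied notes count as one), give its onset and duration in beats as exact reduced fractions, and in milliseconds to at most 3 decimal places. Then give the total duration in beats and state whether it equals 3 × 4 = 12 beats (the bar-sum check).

1) 0.0ms=0b +1487.603ms=3b
2) 1487.603ms=3b +99.174ms=1/5b
3) 1586.777ms=16/5b +99.174ms=1/5b
4) 1685.95ms=17/5b +99.174ms=1/5b
5) 1785.124ms=18/5b +99.174ms=1/5b
6) 1884.298ms=19/5b +99.174ms=1/5b
7) 1983.471ms=4b +743.802ms=3/2b
8) 2727.273ms=11/2b +743.802ms=3/2b
9) 3471.074ms=7b +495.868ms=1b
10) 3966.942ms=8b +283.353ms=4/7b
11) 4250.295ms=60/7b +283.353ms=4/7b
12) 4533.648ms=64/7b +283.353ms=4/7b
13) 4817.001ms=68/7b +283.353ms=4/7b
14) 5100.354ms=72/7b +283.353ms=4/7b
15) 5383.707ms=76/7b +283.353ms=4/7b
16) 5667.06ms=80/7b +283.353ms=4/7b
Σ=12b of 12 (121bpm 4/4) — PASS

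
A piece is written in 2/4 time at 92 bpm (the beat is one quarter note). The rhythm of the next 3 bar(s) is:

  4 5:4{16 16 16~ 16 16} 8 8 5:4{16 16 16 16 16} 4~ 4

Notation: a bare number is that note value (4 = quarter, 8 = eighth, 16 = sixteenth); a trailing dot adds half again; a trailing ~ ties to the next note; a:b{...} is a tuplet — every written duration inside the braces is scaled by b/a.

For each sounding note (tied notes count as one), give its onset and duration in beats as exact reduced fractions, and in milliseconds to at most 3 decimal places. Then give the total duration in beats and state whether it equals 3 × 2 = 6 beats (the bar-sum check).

1) 0.0ms=0b +652.174ms=1b
2) 652.174ms=1b +130.435ms=1/5b
3) 782.609ms=6/5b +130.435ms=1/5b
4) 913.043ms=7/5b +260.87ms=2/5b
5) 1173.913ms=9/5b +130.435ms=1/5b
6) 1304.348ms=2b +326.087ms=1/2b
7) 1630.435ms=5/2b +326.087ms=1/2b
8) 1956.522ms=3b +130.435ms=1/5b
9) 2086.957ms=16/5b +130.435ms=1/5b
10) 2217.391ms=17/5b +130.435ms=1/5b
11) 2347.826ms=18/5b +130.435ms=1/5b
12) 2478.261ms=19/5b +130.435ms=1/5b
13) 2608.696ms=4b +1304.348ms=2b
Σ=6b of 6 (92bpm 2/4) — PASS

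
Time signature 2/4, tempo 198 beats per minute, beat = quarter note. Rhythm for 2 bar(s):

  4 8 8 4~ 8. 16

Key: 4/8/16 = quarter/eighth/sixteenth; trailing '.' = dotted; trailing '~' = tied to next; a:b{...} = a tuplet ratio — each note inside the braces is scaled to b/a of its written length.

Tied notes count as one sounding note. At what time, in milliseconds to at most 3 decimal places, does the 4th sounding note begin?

note 4 onset = 2b = 606.061ms

1. 0.0ms @ 0 + 303.03ms (1)
2. 303.03ms @ 1 + 151.515ms (1/2)
3. 454.545ms @ 3/2 + 151.515ms (1/2)
4. 606.061ms @ 2 + 530.303ms (7/4)
5. 1136.364ms @ 15/4 + 75.758ms (1/4)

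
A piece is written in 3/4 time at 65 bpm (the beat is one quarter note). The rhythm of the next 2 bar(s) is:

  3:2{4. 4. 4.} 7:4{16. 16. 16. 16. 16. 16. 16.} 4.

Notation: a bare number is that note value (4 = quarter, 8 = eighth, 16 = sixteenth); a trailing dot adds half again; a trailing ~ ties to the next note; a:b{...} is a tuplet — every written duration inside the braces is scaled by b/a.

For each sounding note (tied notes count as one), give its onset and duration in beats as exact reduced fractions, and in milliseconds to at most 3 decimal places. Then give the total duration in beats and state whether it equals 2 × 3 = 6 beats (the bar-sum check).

1) 0.0ms=0b +923.077ms=1b
2) 923.077ms=1b +923.077ms=1b
3) 1846.154ms=2b +923.077ms=1b
4) 2769.231ms=3b +197.802ms=3/14b
5) 2967.033ms=45/14b +197.802ms=3/14b
6) 3164.835ms=24/7b +197.802ms=3/14b
7) 3362.637ms=51/14b +197.802ms=3/14b
8) 3560.44ms=27/7b +197.802ms=3/14b
9) 3758.242ms=57/14b +197.802ms=3/14b
10) 3956.044ms=30/7b +197.802ms=3/14b
11) 4153.846ms=9/2b +1384.615ms=3/2b
Σ=6b of 6 (65bpm 3/4) — PASS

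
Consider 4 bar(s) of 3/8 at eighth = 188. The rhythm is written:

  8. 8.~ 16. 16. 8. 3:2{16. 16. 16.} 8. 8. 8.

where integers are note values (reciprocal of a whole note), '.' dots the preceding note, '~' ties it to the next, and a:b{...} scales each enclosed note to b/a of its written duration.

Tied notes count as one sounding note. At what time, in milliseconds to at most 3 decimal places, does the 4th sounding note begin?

note 4 onset = 9/2b = 1436.17ms

1. 0.0ms @ 0 + 478.723ms (3/2)
2. 478.723ms @ 3/2 + 718.085ms (9/4)
3. 1196.809ms @ 15/4 + 239.362ms (3/4)
4. 1436.17ms @ 9/2 + 478.723ms (3/2)
5. 1914.894ms @ 6 + 159.574ms (1/2)
6. 2074.468ms @ 13/2 + 159.574ms (1/2)
7. 2234.043ms @ 7 + 159.574ms (1/2)
8. 2393.617ms @ 15/2 + 478.723ms (3/2)
9. 2872.34ms @ 9 + 478.723ms (3/2)
10. 3351.064ms @ 21/2 + 478.723ms (3/2)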